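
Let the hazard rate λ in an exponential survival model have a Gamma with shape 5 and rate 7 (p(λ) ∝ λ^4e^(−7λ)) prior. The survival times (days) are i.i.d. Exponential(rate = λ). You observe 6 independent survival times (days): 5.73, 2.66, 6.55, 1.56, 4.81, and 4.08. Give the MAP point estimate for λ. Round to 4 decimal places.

The Exponential(rate=λ) likelihood is ∝ λ^n e^(−λΣtᵢ). Here n = 6 and Σtᵢ = 5.73 + 2.66 + 6.55 + 1.56 + 4.81 + 4.08 = 25.39.
Posterior ∝ λ^4e^(−7λ) · λ^6e^(−25.39λ) = λ^10e^(−32.39λ), i.e. Gamma(11, 32.39).
Mode = (a−1)/b = 10/32.39 ≈ 0.3087.

λ̂_MAP = 0.3087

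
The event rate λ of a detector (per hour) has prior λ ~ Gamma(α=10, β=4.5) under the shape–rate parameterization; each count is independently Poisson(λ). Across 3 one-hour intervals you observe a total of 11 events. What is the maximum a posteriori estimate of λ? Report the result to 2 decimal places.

Σxᵢ = 11, n = 3.
Posterior ∝ λ^9e^(−4.5λ) · λ^11e^(−3λ) = λ^20e^(−7.5λ), i.e. Gamma(shape=21, rate=7.5).
The mode of a Gamma(a, b) with a ≥ 1 (shape–rate) is (a−1)/b = 20/7.5 ≈ 2.67.

λ̂_MAP = 2.67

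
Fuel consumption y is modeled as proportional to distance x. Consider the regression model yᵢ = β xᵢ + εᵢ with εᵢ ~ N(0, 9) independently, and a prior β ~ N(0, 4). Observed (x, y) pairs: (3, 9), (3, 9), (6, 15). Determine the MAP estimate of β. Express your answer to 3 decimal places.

β̂_MAP = 2.560

log p(β | y) = −Σ(yᵢ − βxᵢ)²/(2·9) − β²/(2·4) + const.
Setting the derivative to zero: Σxᵢ(yᵢ − βxᵢ)/9 − β/4 = 0, so β = Σxᵢyᵢ / (Σxᵢ² + σ²/τ²).
Σxᵢyᵢ = 3·9 + 3·9 + 6·15 = 144; Σxᵢ² = 54; σ²/τ² = 2.25.
β̂_MAP = 144 / (54 + 2.25) = 144/56.25 ≈ 2.560.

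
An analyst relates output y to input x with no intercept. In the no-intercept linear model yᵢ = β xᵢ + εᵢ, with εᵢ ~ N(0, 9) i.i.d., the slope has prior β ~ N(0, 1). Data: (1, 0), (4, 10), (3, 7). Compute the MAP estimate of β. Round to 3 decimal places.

log p(β | y) = −Σ(yᵢ − βxᵢ)²/(2·9) − β²/(2·1) + const.
Setting the derivative to zero: Σxᵢ(yᵢ − βxᵢ)/9 − β/1 = 0, so β = Σxᵢyᵢ / (Σxᵢ² + σ²/τ²).
Σxᵢyᵢ = 1·0 + 4·10 + 3·7 = 61; Σxᵢ² = 26; σ²/τ² = 9.
β̂_MAP = 61 / (26 + 9) = 61/35 ≈ 1.743.

β̂_MAP = 1.743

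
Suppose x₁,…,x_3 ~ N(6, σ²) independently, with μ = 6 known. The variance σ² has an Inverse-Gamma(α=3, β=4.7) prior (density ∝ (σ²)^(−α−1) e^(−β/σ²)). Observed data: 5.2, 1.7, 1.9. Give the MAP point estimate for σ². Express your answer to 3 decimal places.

σ̂²_MAP = 4.122

Sum of squared deviations about the known mean: SS = (5.2−6)² + (1.7−6)² + (1.9−6)² = 35.94.
The Normal likelihood contributes (σ²)^(−n/2) exp(−SS/(2σ²)), so the posterior is Inverse-Gamma(α + n/2, β + SS/2) = Inverse-Gamma(4.5, 22.67).
The mode of Inverse-Gamma(a, b) is b/(a+1) = 22.67/5.5 ≈ 4.122.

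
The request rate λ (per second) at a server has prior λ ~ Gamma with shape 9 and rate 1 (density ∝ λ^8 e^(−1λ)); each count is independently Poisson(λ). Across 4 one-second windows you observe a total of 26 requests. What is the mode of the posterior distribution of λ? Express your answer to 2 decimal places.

λ̂_MAP = 6.80

Σxᵢ = 26, n = 4.
Posterior ∝ λ^8e^(−1λ) · λ^26e^(−4λ) = λ^34e^(−5λ), i.e. Gamma(shape=35, rate=5).
The mode of a Gamma(a, b) with a ≥ 1 (shape–rate) is (a−1)/b = 34/5 ≈ 6.80.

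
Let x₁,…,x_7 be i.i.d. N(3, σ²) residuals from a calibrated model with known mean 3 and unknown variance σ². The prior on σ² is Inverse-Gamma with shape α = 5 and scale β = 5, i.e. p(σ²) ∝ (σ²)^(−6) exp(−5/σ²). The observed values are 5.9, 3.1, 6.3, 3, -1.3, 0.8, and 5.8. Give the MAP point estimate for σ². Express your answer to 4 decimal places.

σ̂²_MAP = 3.1832

Sum of squared deviations about the known mean: SS = (5.9−3)² + (3.1−3)² + (6.3−3)² + (3−3)² + (-1.3−3)² + (0.8−3)² + (5.8−3)² = 50.48.
The Normal likelihood contributes (σ²)^(−n/2) exp(−SS/(2σ²)), so the posterior is Inverse-Gamma(α + n/2, β + SS/2) = Inverse-Gamma(8.5, 30.24).
The mode of Inverse-Gamma(a, b) is b/(a+1) = 30.24/9.5 ≈ 3.1832.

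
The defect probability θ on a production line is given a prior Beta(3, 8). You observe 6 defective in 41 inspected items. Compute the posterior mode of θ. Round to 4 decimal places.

θ̂_MAP = 0.1600

Prior: Beta(3, 8).
Data: 6 successes in 41 trials. The binomial likelihood contributes θ^6(1−θ)^35, so the posterior is Beta(3+6, 8+35) = Beta(9, 43).
For Beta(a, b) with a, b > 1 the mode is (a−1)/(a+b−2) = 8/50 ≈ 0.1600.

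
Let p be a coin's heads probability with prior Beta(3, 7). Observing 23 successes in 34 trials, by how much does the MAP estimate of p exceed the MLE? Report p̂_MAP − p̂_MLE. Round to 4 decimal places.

Posterior is Beta(26, 18); MAP = (26−1)/(44−2) = 25/42 ≈ 0.59524.
MLE ignores the prior: p̂_MLE = k/n = 23/34 ≈ 0.67647.
Difference = 25/42 − 23/34 = -29/357 ≈ -0.0812.

MAP − MLE = -0.0812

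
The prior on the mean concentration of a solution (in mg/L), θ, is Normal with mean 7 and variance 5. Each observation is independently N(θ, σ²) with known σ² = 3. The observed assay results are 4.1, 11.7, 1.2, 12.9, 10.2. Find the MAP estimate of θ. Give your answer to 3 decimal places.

n = 5; x̄ = (4.1 + 11.7 + 1.2 + 12.9 + 10.2)/5 = 40.1/5 = 8.02.
For a Normal prior and Normal likelihood with known variance, the posterior is Normal; its mode equals its mean, the precision-weighted average.
Prior precision 1/σ₀² = 1/5 = 0.2; data precision n/σ² = 5/3.
θ̂ = (0.2·7 + (5/3)·8.02) / (0.2 + 5/3) = (443/30)/(28/15) = 443/56 ≈ 7.911.

θ̂_MAP = 7.911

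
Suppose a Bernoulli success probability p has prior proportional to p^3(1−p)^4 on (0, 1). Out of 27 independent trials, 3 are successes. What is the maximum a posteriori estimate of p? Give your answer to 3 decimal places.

The prior density ∝ p^3(1−p)^4 is the kernel of Beta(4, 5).
Data: 3 successes in 27 trials. The binomial likelihood contributes p^3(1−p)^24, so the posterior is Beta(4+3, 5+24) = Beta(7, 29).
For Beta(a, b) with a, b > 1 the mode is (a−1)/(a+b−2) = 6/34 ≈ 0.176.

p̂_MAP = 0.176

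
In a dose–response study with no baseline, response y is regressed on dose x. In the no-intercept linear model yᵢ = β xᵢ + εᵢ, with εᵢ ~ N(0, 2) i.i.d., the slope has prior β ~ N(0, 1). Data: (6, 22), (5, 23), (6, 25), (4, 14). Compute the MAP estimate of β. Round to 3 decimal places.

β̂_MAP = 3.939

log p(β | y) = −Σ(yᵢ − βxᵢ)²/(2·2) − β²/(2·1) + const.
Setting the derivative to zero: Σxᵢ(yᵢ − βxᵢ)/2 − β/1 = 0, so β = Σxᵢyᵢ / (Σxᵢ² + σ²/τ²).
Σxᵢyᵢ = 6·22 + 5·23 + 6·25 + 4·14 = 453; Σxᵢ² = 113; σ²/τ² = 2.
β̂_MAP = 453 / (113 + 2) = 453/115 ≈ 3.939.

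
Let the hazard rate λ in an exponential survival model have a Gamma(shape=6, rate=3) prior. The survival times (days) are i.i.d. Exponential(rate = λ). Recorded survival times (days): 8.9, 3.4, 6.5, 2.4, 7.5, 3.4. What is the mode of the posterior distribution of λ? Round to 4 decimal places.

The Exponential(rate=λ) likelihood is ∝ λ^n e^(−λΣtᵢ). Here n = 6 and Σtᵢ = 8.9 + 3.4 + 6.5 + 2.4 + 7.5 + 3.4 = 32.1.
Posterior ∝ λ^5e^(−3λ) · λ^6e^(−32.1λ) = λ^11e^(−35.1λ), i.e. Gamma(12, 35.1).
Mode = (a−1)/b = 11/35.1 ≈ 0.3134.

λ̂_MAP = 0.3134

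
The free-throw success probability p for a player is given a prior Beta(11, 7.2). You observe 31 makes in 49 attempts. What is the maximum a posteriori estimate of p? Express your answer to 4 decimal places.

Prior: Beta(11, 7.2).
Data: 31 successes in 49 trials. The binomial likelihood contributes p^31(1−p)^18, so the posterior is Beta(11+31, 7.2+18) = Beta(42, 25.2).
For Beta(a, b) with a, b > 1 the mode is (a−1)/(a+b−2) = 41/65.2 ≈ 0.6288.

p̂_MAP = 0.6288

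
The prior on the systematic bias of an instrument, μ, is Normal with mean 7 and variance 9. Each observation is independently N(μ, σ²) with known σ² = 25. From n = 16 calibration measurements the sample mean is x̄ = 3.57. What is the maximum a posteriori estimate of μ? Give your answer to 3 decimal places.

n = 16, x̄ = 3.57.
For a Normal prior and Normal likelihood with known variance, the posterior is Normal; its mode equals its mean, the precision-weighted average.
Prior precision 1/σ₀² = 1/9; data precision n/σ² = 16/25 = 0.64.
μ̂ = ((1/9)·7 + 0.64·3.57) / (1/9 + 0.64) = (17227/5625)/(169/225) = 17227/4225 ≈ 4.077.

μ̂_MAP = 4.077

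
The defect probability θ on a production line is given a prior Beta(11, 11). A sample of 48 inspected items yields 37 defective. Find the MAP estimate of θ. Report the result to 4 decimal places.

θ̂_MAP = 0.6912

Prior: Beta(11, 11).
Data: 37 successes in 48 trials. The binomial likelihood contributes θ^37(1−θ)^11, so the posterior is Beta(11+37, 11+11) = Beta(48, 22).
For Beta(a, b) with a, b > 1 the mode is (a−1)/(a+b−2) = 47/68 ≈ 0.6912.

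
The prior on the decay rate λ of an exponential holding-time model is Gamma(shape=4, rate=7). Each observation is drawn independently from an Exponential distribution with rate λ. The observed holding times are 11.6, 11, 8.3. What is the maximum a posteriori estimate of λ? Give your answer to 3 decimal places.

λ̂_MAP = 0.158

The Exponential(rate=λ) likelihood is ∝ λ^n e^(−λΣtᵢ). Here n = 3 and Σtᵢ = 11.6 + 11 + 8.3 = 30.9.
Posterior ∝ λ^3e^(−7λ) · λ^3e^(−30.9λ) = λ^6e^(−37.9λ), i.e. Gamma(7, 37.9).
Mode = (a−1)/b = 6/37.9 ≈ 0.158.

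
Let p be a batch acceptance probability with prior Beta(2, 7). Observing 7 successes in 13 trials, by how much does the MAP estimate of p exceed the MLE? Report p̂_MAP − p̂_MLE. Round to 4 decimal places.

MAP − MLE = -0.1385

Posterior is Beta(9, 13); MAP = (9−1)/(22−2) = 8/20 ≈ 0.40000.
MLE ignores the prior: p̂_MLE = k/n = 7/13 ≈ 0.53846.
Difference = 8/20 − 7/13 = -9/65 ≈ -0.1385.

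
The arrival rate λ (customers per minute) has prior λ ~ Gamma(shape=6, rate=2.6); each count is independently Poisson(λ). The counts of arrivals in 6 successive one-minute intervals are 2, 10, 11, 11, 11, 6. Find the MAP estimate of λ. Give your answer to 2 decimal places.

Σxᵢ = 2+10+11+11+11+6 = 51, with n = 6.
Posterior ∝ λ^5e^(−2.6λ) · λ^51e^(−6λ) = λ^56e^(−8.6λ), i.e. Gamma(shape=57, rate=8.6).
The mode of a Gamma(a, b) with a ≥ 1 (shape–rate) is (a−1)/b = 56/8.6 ≈ 6.51.

λ̂_MAP = 6.51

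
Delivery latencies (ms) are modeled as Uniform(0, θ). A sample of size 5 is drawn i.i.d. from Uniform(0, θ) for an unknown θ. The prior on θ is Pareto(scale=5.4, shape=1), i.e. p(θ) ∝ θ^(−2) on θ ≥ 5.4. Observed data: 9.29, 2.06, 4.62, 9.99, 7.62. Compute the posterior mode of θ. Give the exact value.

θ̂_MAP = 9.99

The Uniform(0, θ) likelihood is θ^(−n) for θ ≥ max(xᵢ), zero otherwise. Here max(xᵢ) = 9.99.
Posterior ∝ θ^(−2) · θ^(−5) = θ^(−7) on θ ≥ max(5.4, 9.99) = 9.99.
This density is strictly decreasing in θ, so the posterior mode lies at the lower boundary of the support.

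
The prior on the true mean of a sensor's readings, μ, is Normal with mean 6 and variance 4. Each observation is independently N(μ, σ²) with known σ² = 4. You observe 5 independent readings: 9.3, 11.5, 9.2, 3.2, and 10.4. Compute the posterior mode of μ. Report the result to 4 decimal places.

μ̂_MAP = 8.2667

n = 5; x̄ = (9.3 + 11.5 + 9.2 + 3.2 + 10.4)/5 = 43.6/5 = 8.72.
For a Normal prior and Normal likelihood with known variance, the posterior is Normal; its mode equals its mean, the precision-weighted average.
Prior precision 1/σ₀² = 1/4 = 0.25; data precision n/σ² = 5/4 = 1.25.
μ̂ = (0.25·6 + 1.25·8.72) / (0.25 + 1.25) = 12.4/1.5 = 124/15 ≈ 8.2667.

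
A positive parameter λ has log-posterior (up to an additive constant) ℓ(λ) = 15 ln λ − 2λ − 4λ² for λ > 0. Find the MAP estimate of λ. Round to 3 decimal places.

ℓ'(λ) = 15/λ − 2 − 8λ. Setting this to zero and multiplying by λ: 8λ² + 2λ − 15 = 0.
λ = (−2 + √(2² + 4·8·15)) / (2·8) = (−2 + √484) / 16 = (−2 + 22)/16 = 5/4.
ℓ''(λ) = −15/λ² − 8 < 0, confirming a maximum.

λ̂_MAP = 1.250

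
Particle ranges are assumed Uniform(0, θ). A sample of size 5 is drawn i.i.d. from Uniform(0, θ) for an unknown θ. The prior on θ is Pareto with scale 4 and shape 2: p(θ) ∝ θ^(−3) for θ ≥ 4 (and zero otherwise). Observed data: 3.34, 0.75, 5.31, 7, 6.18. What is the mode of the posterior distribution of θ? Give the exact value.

θ̂_MAP = 7

The Uniform(0, θ) likelihood is θ^(−n) for θ ≥ max(xᵢ), zero otherwise. Here max(xᵢ) = 7.
Posterior ∝ θ^(−3) · θ^(−5) = θ^(−8) on θ ≥ max(4, 7) = 7.
This density is strictly decreasing in θ, so the posterior mode lies at the lower boundary of the support.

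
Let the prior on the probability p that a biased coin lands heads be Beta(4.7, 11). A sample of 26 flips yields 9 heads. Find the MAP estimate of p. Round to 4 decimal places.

p̂_MAP = 0.3199

Prior: Beta(4.7, 11).
Data: 9 successes in 26 trials. The binomial likelihood contributes p^9(1−p)^17, so the posterior is Beta(4.7+9, 11+17) = Beta(13.7, 28).
For Beta(a, b) with a, b > 1 the mode is (a−1)/(a+b−2) = 12.7/39.7 ≈ 0.3199.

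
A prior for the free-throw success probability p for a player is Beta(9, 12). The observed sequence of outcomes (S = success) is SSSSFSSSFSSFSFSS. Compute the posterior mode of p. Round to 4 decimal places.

Prior: Beta(9, 12).
Data: 12 successes in 16 trials (from the sequence). The binomial likelihood contributes p^12(1−p)^4, so the posterior is Beta(9+12, 12+4) = Beta(21, 16).
For Beta(a, b) with a, b > 1 the mode is (a−1)/(a+b−2) = 20/35 ≈ 0.5714.

p̂_MAP = 0.5714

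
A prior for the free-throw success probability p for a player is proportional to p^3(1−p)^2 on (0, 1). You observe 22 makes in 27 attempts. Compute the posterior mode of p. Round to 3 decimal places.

p̂_MAP = 0.781

The prior density ∝ p^3(1−p)^2 is the kernel of Beta(4, 3).
Data: 22 successes in 27 trials. The binomial likelihood contributes p^22(1−p)^5, so the posterior is Beta(4+22, 3+5) = Beta(26, 8).
For Beta(a, b) with a, b > 1 the mode is (a−1)/(a+b−2) = 25/32 ≈ 0.781.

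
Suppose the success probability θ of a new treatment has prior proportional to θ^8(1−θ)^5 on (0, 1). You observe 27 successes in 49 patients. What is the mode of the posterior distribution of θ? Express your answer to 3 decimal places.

The prior density ∝ θ^8(1−θ)^5 is the kernel of Beta(9, 6).
Data: 27 successes in 49 trials. The binomial likelihood contributes θ^27(1−θ)^22, so the posterior is Beta(9+27, 6+22) = Beta(36, 28).
For Beta(a, b) with a, b > 1 the mode is (a−1)/(a+b−2) = 35/62 ≈ 0.565.

θ̂_MAP = 0.565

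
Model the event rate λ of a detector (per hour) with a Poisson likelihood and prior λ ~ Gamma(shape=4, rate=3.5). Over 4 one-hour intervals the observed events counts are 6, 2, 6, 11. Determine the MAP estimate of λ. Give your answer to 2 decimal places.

Σxᵢ = 6+2+6+11 = 25, with n = 4.
Posterior ∝ λ^3e^(−3.5λ) · λ^25e^(−4λ) = λ^28e^(−7.5λ), i.e. Gamma(shape=29, rate=7.5).
The mode of a Gamma(a, b) with a ≥ 1 (shape–rate) is (a−1)/b = 28/7.5 ≈ 3.73.

λ̂_MAP = 3.73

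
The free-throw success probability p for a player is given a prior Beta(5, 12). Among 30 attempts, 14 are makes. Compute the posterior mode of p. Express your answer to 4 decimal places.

p̂_MAP = 0.4000

Prior: Beta(5, 12).
Data: 14 successes in 30 trials. The binomial likelihood contributes p^14(1−p)^16, so the posterior is Beta(5+14, 12+16) = Beta(19, 28).
For Beta(a, b) with a, b > 1 the mode is (a−1)/(a+b−2) = 18/45 ≈ 0.4000.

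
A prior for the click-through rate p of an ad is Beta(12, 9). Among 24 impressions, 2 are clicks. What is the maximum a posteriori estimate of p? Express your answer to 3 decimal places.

Prior: Beta(12, 9).
Data: 2 successes in 24 trials. The binomial likelihood contributes p^2(1−p)^22, so the posterior is Beta(12+2, 9+22) = Beta(14, 31).
For Beta(a, b) with a, b > 1 the mode is (a−1)/(a+b−2) = 13/43 ≈ 0.302.

p̂_MAP = 0.302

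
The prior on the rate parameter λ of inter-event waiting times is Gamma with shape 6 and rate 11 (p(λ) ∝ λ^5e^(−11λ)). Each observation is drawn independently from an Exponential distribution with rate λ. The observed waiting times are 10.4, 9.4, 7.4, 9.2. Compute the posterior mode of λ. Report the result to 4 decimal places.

λ̂_MAP = 0.1899

The Exponential(rate=λ) likelihood is ∝ λ^n e^(−λΣtᵢ). Here n = 4 and Σtᵢ = 10.4 + 9.4 + 7.4 + 9.2 = 36.4.
Posterior ∝ λ^5e^(−11λ) · λ^4e^(−36.4λ) = λ^9e^(−47.4λ), i.e. Gamma(10, 47.4).
Mode = (a−1)/b = 9/47.4 ≈ 0.1899.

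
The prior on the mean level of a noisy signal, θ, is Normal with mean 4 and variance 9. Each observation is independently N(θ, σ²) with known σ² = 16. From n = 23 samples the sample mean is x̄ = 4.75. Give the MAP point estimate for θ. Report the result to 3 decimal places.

θ̂_MAP = 4.696

n = 23, x̄ = 4.75.
For a Normal prior and Normal likelihood with known variance, the posterior is Normal; its mode equals its mean, the precision-weighted average.
Prior precision 1/σ₀² = 1/9; data precision n/σ² = 23/16 = 1.4375.
θ̂ = ((1/9)·4 + 1.4375·4.75) / (1/9 + 1.4375) = (4189/576)/(223/144) = 4189/892 ≈ 4.696.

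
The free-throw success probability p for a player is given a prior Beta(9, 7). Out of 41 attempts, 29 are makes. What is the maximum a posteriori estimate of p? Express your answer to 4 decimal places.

Prior: Beta(9, 7).
Data: 29 successes in 41 trials. The binomial likelihood contributes p^29(1−p)^12, so the posterior is Beta(9+29, 7+12) = Beta(38, 19).
For Beta(a, b) with a, b > 1 the mode is (a−1)/(a+b−2) = 37/55 ≈ 0.6727.

p̂_MAP = 0.6727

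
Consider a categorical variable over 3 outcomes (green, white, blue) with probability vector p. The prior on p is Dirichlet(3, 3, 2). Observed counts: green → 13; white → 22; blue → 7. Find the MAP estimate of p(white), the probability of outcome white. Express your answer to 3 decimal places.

MAP estimate of p(white) = 0.511

The posterior is Dirichlet(αᵢ + nᵢ) = Dirichlet(16, 25, 9).
For a Dirichlet(a₁,…,a_K) with all aᵢ > 1, the mode has j-th component (aⱼ − 1)/(Σaᵢ − K).
Here Σaᵢ = 50 and K = 3, so p(white) = (25 − 1)/(50 − 3) = 24/47 ≈ 0.511.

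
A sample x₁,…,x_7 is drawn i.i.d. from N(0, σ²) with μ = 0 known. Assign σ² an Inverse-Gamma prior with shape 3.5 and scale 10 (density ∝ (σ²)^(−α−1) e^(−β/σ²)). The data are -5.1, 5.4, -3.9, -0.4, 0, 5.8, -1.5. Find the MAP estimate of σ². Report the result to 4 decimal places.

Sum of squared deviations about the known mean: SS = (-5.1−0)² + (5.4−0)² + (-3.9−0)² + (-0.4−0)² + (0−0)² + (5.8−0)² + (-1.5−0)² = 106.43.
The Normal likelihood contributes (σ²)^(−n/2) exp(−SS/(2σ²)), so the posterior is Inverse-Gamma(α + n/2, β + SS/2) = Inverse-Gamma(7, 63.215).
The mode of Inverse-Gamma(a, b) is b/(a+1) = 63.215/8 ≈ 7.9019.

σ̂²_MAP = 7.9019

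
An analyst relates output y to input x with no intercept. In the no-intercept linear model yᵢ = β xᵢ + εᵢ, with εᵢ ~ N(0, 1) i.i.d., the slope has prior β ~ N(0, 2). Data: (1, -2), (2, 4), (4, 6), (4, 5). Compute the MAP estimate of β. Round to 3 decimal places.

β̂_MAP = 1.333

log p(β | y) = −Σ(yᵢ − βxᵢ)²/(2·1) − β²/(2·2) + const.
Setting the derivative to zero: Σxᵢ(yᵢ − βxᵢ)/1 − β/2 = 0, so β = Σxᵢyᵢ / (Σxᵢ² + σ²/τ²).
Σxᵢyᵢ = 1·(-2) + 2·4 + 4·6 + 4·5 = 50; Σxᵢ² = 37; σ²/τ² = 0.5.
β̂_MAP = 50 / (37 + 0.5) = 50/37.5 ≈ 1.333.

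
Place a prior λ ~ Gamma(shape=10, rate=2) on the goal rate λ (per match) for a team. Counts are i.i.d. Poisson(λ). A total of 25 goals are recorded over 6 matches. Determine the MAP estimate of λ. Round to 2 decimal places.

Σxᵢ = 25, n = 6.
Posterior ∝ λ^9e^(−2λ) · λ^25e^(−6λ) = λ^34e^(−8λ), i.e. Gamma(shape=35, rate=8).
The mode of a Gamma(a, b) with a ≥ 1 (shape–rate) is (a−1)/b = 34/8 ≈ 4.25.

λ̂_MAP = 4.25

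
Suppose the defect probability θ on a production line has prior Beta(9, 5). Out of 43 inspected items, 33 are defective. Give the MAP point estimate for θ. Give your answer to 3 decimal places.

θ̂_MAP = 0.745

Prior: Beta(9, 5).
Data: 33 successes in 43 trials. The binomial likelihood contributes θ^33(1−θ)^10, so the posterior is Beta(9+33, 5+10) = Beta(42, 15).
For Beta(a, b) with a, b > 1 the mode is (a−1)/(a+b−2) = 41/55 ≈ 0.745.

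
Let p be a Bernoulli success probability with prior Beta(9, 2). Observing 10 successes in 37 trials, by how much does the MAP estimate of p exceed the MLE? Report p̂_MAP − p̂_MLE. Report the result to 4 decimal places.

Posterior is Beta(19, 29); MAP = (19−1)/(48−2) = 18/46 ≈ 0.39130.
MLE ignores the prior: p̂_MLE = k/n = 10/37 ≈ 0.27027.
Difference = 18/46 − 10/37 = 103/851 ≈ 0.1210.

MAP − MLE = 0.1210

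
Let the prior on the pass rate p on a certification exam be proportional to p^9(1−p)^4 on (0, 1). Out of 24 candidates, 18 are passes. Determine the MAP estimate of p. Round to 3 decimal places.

p̂_MAP = 0.730

The prior density ∝ p^9(1−p)^4 is the kernel of Beta(10, 5).
Data: 18 successes in 24 trials. The binomial likelihood contributes p^18(1−p)^6, so the posterior is Beta(10+18, 5+6) = Beta(28, 11).
For Beta(a, b) with a, b > 1 the mode is (a−1)/(a+b−2) = 27/37 ≈ 0.730.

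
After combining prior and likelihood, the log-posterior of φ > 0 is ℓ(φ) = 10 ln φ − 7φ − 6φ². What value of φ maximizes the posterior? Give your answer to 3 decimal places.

ℓ'(φ) = 10/φ − 7 − 12φ. Setting this to zero and multiplying by φ: 12φ² + 7φ − 10 = 0.
φ = (−7 + √(7² + 4·12·10)) / (2·12) = (−7 + √529) / 24 = (−7 + 23)/24 = 2/3.
ℓ''(φ) = −10/φ² − 12 < 0, confirming a maximum.

φ̂_MAP = 0.667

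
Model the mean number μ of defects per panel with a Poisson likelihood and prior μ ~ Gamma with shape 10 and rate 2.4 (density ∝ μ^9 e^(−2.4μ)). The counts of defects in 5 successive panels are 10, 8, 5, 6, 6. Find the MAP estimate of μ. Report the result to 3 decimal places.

Σxᵢ = 10+8+5+6+6 = 35, with n = 5.
Posterior ∝ μ^9e^(−2.4μ) · μ^35e^(−5μ) = μ^44e^(−7.4μ), i.e. Gamma(shape=45, rate=7.4).
The mode of a Gamma(a, b) with a ≥ 1 (shape–rate) is (a−1)/b = 44/7.4 ≈ 5.946.

μ̂_MAP = 5.946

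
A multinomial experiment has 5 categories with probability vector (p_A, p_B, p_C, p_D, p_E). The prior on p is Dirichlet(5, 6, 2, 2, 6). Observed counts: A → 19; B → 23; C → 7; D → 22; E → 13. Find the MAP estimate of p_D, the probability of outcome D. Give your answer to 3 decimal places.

MAP estimate of p_D = 0.230

The posterior is Dirichlet(αᵢ + nᵢ) = Dirichlet(24, 29, 9, 24, 19).
For a Dirichlet(a₁,…,a_K) with all aᵢ > 1, the mode has j-th component (aⱼ − 1)/(Σaᵢ − K).
Here Σaᵢ = 105 and K = 5, so p_D = (24 − 1)/(105 − 5) = 23/100 ≈ 0.230.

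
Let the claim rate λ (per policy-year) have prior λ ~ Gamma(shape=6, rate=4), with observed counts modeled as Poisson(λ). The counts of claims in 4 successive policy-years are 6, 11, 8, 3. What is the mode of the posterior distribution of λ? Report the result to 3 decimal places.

Σxᵢ = 6+11+8+3 = 28, with n = 4.
Posterior ∝ λ^5e^(−4λ) · λ^28e^(−4λ) = λ^33e^(−8λ), i.e. Gamma(shape=34, rate=8).
The mode of a Gamma(a, b) with a ≥ 1 (shape–rate) is (a−1)/b = 33/8 ≈ 4.125.

λ̂_MAP = 4.125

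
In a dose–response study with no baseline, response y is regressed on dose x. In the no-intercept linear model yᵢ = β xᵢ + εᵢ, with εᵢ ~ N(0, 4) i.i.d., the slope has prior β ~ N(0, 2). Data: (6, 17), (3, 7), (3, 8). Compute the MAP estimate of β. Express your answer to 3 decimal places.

log p(β | y) = −Σ(yᵢ − βxᵢ)²/(2·4) − β²/(2·2) + const.
Setting the derivative to zero: Σxᵢ(yᵢ − βxᵢ)/4 − β/2 = 0, so β = Σxᵢyᵢ / (Σxᵢ² + σ²/τ²).
Σxᵢyᵢ = 6·17 + 3·7 + 3·8 = 147; Σxᵢ² = 54; σ²/τ² = 2.
β̂_MAP = 147 / (54 + 2) = 147/56 ≈ 2.625.

β̂_MAP = 2.625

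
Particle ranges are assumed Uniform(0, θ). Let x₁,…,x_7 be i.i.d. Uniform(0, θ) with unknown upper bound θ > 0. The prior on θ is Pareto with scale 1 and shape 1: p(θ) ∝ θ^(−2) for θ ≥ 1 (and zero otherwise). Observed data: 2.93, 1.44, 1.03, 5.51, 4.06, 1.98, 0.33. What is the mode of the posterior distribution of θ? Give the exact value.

θ̂_MAP = 5.51

The Uniform(0, θ) likelihood is θ^(−n) for θ ≥ max(xᵢ), zero otherwise. Here max(xᵢ) = 5.51.
Posterior ∝ θ^(−2) · θ^(−7) = θ^(−9) on θ ≥ max(1, 5.51) = 5.51.
This density is strictly decreasing in θ, so the posterior mode lies at the lower boundary of the support.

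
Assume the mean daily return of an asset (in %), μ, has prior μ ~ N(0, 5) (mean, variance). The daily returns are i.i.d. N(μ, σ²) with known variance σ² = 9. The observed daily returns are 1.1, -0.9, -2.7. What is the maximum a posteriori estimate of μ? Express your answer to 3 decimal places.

n = 3; x̄ = (1.1 + (-0.9) + (-2.7))/3 = -2.5/3 = -5/6 ≈ -0.8333.
For a Normal prior and Normal likelihood with known variance, the posterior is Normal; its mode equals its mean, the precision-weighted average.
Prior precision 1/σ₀² = 1/5 = 0.2; data precision n/σ² = 3/9 = 1/3.
μ̂ = (0.2·0 + (1/3)·(-5/6)) / (0.2 + 1/3) = (-5/18)/(8/15) = -25/48 ≈ -0.521.

μ̂_MAP = -0.521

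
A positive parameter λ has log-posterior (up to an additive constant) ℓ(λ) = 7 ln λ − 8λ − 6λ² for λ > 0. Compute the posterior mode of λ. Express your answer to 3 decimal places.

ℓ'(λ) = 7/λ − 8 − 12λ. Setting this to zero and multiplying by λ: 12λ² + 8λ − 7 = 0.
λ = (−8 + √(8² + 4·12·7)) / (2·12) = (−8 + √400) / 24 = (−8 + 20)/24 = 1/2.
ℓ''(λ) = −7/λ² − 12 < 0, confirming a maximum.

λ̂_MAP = 0.500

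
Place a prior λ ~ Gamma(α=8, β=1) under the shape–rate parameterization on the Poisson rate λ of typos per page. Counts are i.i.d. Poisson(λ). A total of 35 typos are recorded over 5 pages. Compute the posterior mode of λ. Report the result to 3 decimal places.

λ̂_MAP = 7.000

Σxᵢ = 35, n = 5.
Posterior ∝ λ^7e^(−1λ) · λ^35e^(−5λ) = λ^42e^(−6λ), i.e. Gamma(shape=43, rate=6).
The mode of a Gamma(a, b) with a ≥ 1 (shape–rate) is (a−1)/b = 42/6 ≈ 7.000.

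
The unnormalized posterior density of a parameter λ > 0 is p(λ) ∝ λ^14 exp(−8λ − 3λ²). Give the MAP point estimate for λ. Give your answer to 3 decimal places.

λ̂_MAP = 1.000

ℓ'(λ) = 14/λ − 8 − 6λ. Setting this to zero and multiplying by λ: 6λ² + 8λ − 14 = 0.
λ = (−8 + √(8² + 4·6·14)) / (2·6) = (−8 + √400) / 12 = (−8 + 20)/12 = 1.
ℓ''(λ) = −14/λ² − 6 < 0, confirming a maximum.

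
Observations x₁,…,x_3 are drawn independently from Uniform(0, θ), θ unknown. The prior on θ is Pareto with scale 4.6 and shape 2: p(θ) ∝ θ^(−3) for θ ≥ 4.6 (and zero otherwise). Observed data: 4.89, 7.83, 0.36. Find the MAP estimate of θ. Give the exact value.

θ̂_MAP = 7.83

The Uniform(0, θ) likelihood is θ^(−n) for θ ≥ max(xᵢ), zero otherwise. Here max(xᵢ) = 7.83.
Posterior ∝ θ^(−3) · θ^(−3) = θ^(−6) on θ ≥ max(4.6, 7.83) = 7.83.
This density is strictly decreasing in θ, so the posterior mode lies at the lower boundary of the support.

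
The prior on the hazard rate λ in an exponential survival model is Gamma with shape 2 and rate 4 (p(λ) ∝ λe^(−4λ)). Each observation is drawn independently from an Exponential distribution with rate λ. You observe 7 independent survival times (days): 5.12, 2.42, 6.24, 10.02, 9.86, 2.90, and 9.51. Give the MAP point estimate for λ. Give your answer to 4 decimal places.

λ̂_MAP = 0.1598

The Exponential(rate=λ) likelihood is ∝ λ^n e^(−λΣtᵢ). Here n = 7 and Σtᵢ = 5.12 + 2.42 + 6.24 + 10.02 + 9.86 + 2.90 + 9.51 = 46.07.
Posterior ∝ λe^(−4λ) · λ^7e^(−46.07λ) = λ^8e^(−50.07λ), i.e. Gamma(9, 50.07).
Mode = (a−1)/b = 8/50.07 ≈ 0.1598.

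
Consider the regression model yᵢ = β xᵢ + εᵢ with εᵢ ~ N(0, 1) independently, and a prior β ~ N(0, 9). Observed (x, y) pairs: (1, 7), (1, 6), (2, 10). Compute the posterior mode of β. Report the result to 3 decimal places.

log p(β | y) = −Σ(yᵢ − βxᵢ)²/(2·1) − β²/(2·9) + const.
Setting the derivative to zero: Σxᵢ(yᵢ − βxᵢ)/1 − β/9 = 0, so β = Σxᵢyᵢ / (Σxᵢ² + σ²/τ²).
Σxᵢyᵢ = 1·7 + 1·6 + 2·10 = 33; Σxᵢ² = 6; σ²/τ² = 1/9.
β̂_MAP = 33 / (6 + 1/9) = 33/(55/9) = 27/5 ≈ 5.400.

β̂_MAP = 5.400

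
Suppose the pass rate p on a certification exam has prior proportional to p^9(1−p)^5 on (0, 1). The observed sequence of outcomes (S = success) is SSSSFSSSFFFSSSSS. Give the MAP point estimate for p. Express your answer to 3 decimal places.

The prior density ∝ p^9(1−p)^5 is the kernel of Beta(10, 6).
Data: 12 successes in 16 trials (from the sequence). The binomial likelihood contributes p^12(1−p)^4, so the posterior is Beta(10+12, 6+4) = Beta(22, 10).
For Beta(a, b) with a, b > 1 the mode is (a−1)/(a+b−2) = 21/30 ≈ 0.700.

p̂_MAP = 0.700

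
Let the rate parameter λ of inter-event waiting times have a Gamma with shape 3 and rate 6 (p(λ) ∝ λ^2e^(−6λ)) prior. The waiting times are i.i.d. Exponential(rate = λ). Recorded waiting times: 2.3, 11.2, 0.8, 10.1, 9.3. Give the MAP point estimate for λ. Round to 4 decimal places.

The Exponential(rate=λ) likelihood is ∝ λ^n e^(−λΣtᵢ). Here n = 5 and Σtᵢ = 2.3 + 11.2 + 0.8 + 10.1 + 9.3 = 33.7.
Posterior ∝ λ^2e^(−6λ) · λ^5e^(−33.7λ) = λ^7e^(−39.7λ), i.e. Gamma(8, 39.7).
Mode = (a−1)/b = 7/39.7 ≈ 0.1763.

λ̂_MAP = 0.1763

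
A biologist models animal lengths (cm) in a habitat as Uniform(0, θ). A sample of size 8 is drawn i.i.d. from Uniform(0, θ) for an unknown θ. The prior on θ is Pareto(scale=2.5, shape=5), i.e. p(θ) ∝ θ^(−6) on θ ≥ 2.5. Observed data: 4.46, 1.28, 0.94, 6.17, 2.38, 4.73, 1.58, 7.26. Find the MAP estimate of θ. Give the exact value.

The Uniform(0, θ) likelihood is θ^(−n) for θ ≥ max(xᵢ), zero otherwise. Here max(xᵢ) = 7.26.
Posterior ∝ θ^(−6) · θ^(−8) = θ^(−14) on θ ≥ max(2.5, 7.26) = 7.26.
This density is strictly decreasing in θ, so the posterior mode lies at the lower boundary of the support.

θ̂_MAP = 7.26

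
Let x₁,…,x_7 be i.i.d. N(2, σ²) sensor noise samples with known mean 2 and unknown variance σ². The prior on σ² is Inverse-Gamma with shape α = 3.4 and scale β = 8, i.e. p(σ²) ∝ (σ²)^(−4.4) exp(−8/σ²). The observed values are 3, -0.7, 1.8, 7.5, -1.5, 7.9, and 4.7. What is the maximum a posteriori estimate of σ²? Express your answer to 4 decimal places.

Sum of squared deviations about the known mean: SS = (3−2)² + (-0.7−2)² + (1.8−2)² + (7.5−2)² + (-1.5−2)² + (7.9−2)² + (4.7−2)² = 92.93.
The Normal likelihood contributes (σ²)^(−n/2) exp(−SS/(2σ²)), so the posterior is Inverse-Gamma(α + n/2, β + SS/2) = Inverse-Gamma(6.9, 54.465).
The mode of Inverse-Gamma(a, b) is b/(a+1) = 54.465/7.9 ≈ 6.8943.

σ̂²_MAP = 6.8943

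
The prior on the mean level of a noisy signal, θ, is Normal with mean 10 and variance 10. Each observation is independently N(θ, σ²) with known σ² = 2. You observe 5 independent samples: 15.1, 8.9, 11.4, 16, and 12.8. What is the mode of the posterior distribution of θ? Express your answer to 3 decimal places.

n = 5; x̄ = (15.1 + 8.9 + 11.4 + 16 + 12.8)/5 = 64.2/5 = 12.84.
For a Normal prior and Normal likelihood with known variance, the posterior is Normal; its mode equals its mean, the precision-weighted average.
Prior precision 1/σ₀² = 1/10 = 0.1; data precision n/σ² = 5/2 = 2.5.
θ̂ = (0.1·10 + 2.5·12.84) / (0.1 + 2.5) = 33.1/2.6 = 331/26 ≈ 12.731.

θ̂_MAP = 12.731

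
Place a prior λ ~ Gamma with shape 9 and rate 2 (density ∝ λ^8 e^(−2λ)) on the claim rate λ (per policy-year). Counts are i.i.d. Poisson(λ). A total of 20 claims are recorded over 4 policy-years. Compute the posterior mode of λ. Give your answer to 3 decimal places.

λ̂_MAP = 4.667

Σxᵢ = 20, n = 4.
Posterior ∝ λ^8e^(−2λ) · λ^20e^(−4λ) = λ^28e^(−6λ), i.e. Gamma(shape=29, rate=6).
The mode of a Gamma(a, b) with a ≥ 1 (shape–rate) is (a−1)/b = 28/6 ≈ 4.667.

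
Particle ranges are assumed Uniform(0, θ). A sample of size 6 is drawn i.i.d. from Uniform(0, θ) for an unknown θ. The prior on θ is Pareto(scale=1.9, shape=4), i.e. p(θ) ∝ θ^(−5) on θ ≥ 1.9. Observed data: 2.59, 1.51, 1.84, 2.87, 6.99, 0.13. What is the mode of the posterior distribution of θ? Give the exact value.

The Uniform(0, θ) likelihood is θ^(−n) for θ ≥ max(xᵢ), zero otherwise. Here max(xᵢ) = 6.99.
Posterior ∝ θ^(−5) · θ^(−6) = θ^(−11) on θ ≥ max(1.9, 6.99) = 6.99.
This density is strictly decreasing in θ, so the posterior mode lies at the lower boundary of the support.

θ̂_MAP = 6.99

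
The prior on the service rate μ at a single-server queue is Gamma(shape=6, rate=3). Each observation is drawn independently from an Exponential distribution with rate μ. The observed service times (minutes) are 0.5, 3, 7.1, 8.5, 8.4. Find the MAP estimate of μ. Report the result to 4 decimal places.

The Exponential(rate=μ) likelihood is ∝ μ^n e^(−μΣtᵢ). Here n = 5 and Σtᵢ = 0.5 + 3 + 7.1 + 8.5 + 8.4 = 27.5.
Posterior ∝ μ^5e^(−3μ) · μ^5e^(−27.5μ) = μ^10e^(−30.5μ), i.e. Gamma(11, 30.5).
Mode = (a−1)/b = 10/30.5 ≈ 0.3279.

μ̂_MAP = 0.3279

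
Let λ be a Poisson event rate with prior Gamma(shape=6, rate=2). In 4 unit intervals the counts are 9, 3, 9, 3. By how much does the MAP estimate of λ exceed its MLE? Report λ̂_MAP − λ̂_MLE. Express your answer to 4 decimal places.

Σxᵢ = 24. Posterior is Gamma(30, 6); MAP = (30−1)/6 = 29/6 ≈ 4.83333.
MLE = x̄ = 24/4 ≈ 6.00000.
Difference = 29/6 − 24/4 = -7/6 ≈ -1.1667.

MAP − MLE = -1.1667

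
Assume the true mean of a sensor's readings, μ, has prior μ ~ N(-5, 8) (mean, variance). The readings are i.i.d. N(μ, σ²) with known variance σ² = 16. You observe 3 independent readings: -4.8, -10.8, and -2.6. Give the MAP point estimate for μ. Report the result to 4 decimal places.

μ̂_MAP = -5.6400

n = 3; x̄ = ((-4.8) + (-10.8) + (-2.6))/3 = -18.2/3 = -91/15 ≈ -6.0667.
For a Normal prior and Normal likelihood with known variance, the posterior is Normal; its mode equals its mean, the precision-weighted average.
Prior precision 1/σ₀² = 1/8 = 0.125; data precision n/σ² = 3/16 = 0.1875.
μ̂ = (0.125·(-5) + 0.1875·(-91/15)) / (0.125 + 0.1875) = (-1.7625)/0.3125 = -5.6400.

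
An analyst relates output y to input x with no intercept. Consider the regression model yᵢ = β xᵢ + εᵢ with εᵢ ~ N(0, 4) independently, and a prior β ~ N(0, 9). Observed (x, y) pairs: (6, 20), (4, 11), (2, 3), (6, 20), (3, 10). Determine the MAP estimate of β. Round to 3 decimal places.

β̂_MAP = 3.154

log p(β | y) = −Σ(yᵢ − βxᵢ)²/(2·4) − β²/(2·9) + const.
Setting the derivative to zero: Σxᵢ(yᵢ − βxᵢ)/4 − β/9 = 0, so β = Σxᵢyᵢ / (Σxᵢ² + σ²/τ²).
Σxᵢyᵢ = 6·20 + 4·11 + 2·3 + 6·20 + 3·10 = 320; Σxᵢ² = 101; σ²/τ² = 4/9.
β̂_MAP = 320 / (101 + 4/9) = 320/(913/9) = 2880/913 ≈ 3.154.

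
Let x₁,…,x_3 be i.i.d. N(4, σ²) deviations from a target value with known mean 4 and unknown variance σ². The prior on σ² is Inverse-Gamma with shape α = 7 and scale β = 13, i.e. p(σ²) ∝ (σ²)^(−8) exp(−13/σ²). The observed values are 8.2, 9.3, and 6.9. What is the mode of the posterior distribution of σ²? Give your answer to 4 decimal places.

σ̂²_MAP = 4.2179

Sum of squared deviations about the known mean: SS = (8.2−4)² + (9.3−4)² + (6.9−4)² = 54.14.
The Normal likelihood contributes (σ²)^(−n/2) exp(−SS/(2σ²)), so the posterior is Inverse-Gamma(α + n/2, β + SS/2) = Inverse-Gamma(8.5, 40.07).
The mode of Inverse-Gamma(a, b) is b/(a+1) = 40.07/9.5 ≈ 4.2179.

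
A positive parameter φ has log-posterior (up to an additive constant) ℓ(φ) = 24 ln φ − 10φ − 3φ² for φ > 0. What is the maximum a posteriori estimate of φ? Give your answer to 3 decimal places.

ℓ'(φ) = 24/φ − 10 − 6φ. Setting this to zero and multiplying by φ: 6φ² + 10φ − 24 = 0.
φ = (−10 + √(10² + 4·6·24)) / (2·6) = (−10 + √676) / 12 = (−10 + 26)/12 = 4/3.
ℓ''(φ) = −24/φ² − 6 < 0, confirming a maximum.

φ̂_MAP = 1.333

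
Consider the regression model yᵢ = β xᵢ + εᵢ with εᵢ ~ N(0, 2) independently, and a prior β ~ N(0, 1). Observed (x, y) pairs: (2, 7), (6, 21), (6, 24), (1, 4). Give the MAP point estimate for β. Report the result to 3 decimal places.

log p(β | y) = −Σ(yᵢ − βxᵢ)²/(2·2) − β²/(2·1) + const.
Setting the derivative to zero: Σxᵢ(yᵢ − βxᵢ)/2 − β/1 = 0, so β = Σxᵢyᵢ / (Σxᵢ² + σ²/τ²).
Σxᵢyᵢ = 2·7 + 6·21 + 6·24 + 1·4 = 288; Σxᵢ² = 77; σ²/τ² = 2.
β̂_MAP = 288 / (77 + 2) = 288/79 ≈ 3.646.

β̂_MAP = 3.646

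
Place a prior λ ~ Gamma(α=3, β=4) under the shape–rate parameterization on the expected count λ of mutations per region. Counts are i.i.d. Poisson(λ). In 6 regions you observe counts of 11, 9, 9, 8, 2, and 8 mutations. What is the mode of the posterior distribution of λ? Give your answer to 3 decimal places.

λ̂_MAP = 4.900

Σxᵢ = 11+9+9+8+2+8 = 47, with n = 6.
Posterior ∝ λ^2e^(−4λ) · λ^47e^(−6λ) = λ^49e^(−10λ), i.e. Gamma(shape=50, rate=10).
The mode of a Gamma(a, b) with a ≥ 1 (shape–rate) is (a−1)/b = 49/10 ≈ 4.900.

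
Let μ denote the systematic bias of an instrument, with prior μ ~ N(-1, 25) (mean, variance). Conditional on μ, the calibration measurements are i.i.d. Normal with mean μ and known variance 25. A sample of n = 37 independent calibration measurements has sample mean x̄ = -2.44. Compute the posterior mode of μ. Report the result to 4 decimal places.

n = 37, x̄ = -2.44.
For a Normal prior and Normal likelihood with known variance, the posterior is Normal; its mode equals its mean, the precision-weighted average.
Prior precision 1/σ₀² = 1/25 = 0.04; data precision n/σ² = 37/25 = 1.48.
μ̂ = (0.04·(-1) + 1.48·(-2.44)) / (0.04 + 1.48) = (-3.6512)/1.52 = -1141/475 ≈ -2.4021.

μ̂_MAP = -2.4021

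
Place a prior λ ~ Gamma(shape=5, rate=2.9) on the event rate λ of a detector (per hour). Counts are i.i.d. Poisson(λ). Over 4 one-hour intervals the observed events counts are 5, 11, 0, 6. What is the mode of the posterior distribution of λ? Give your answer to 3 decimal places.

Σxᵢ = 5+11+0+6 = 22, with n = 4.
Posterior ∝ λ^4e^(−2.9λ) · λ^22e^(−4λ) = λ^26e^(−6.9λ), i.e. Gamma(shape=27, rate=6.9).
The mode of a Gamma(a, b) with a ≥ 1 (shape–rate) is (a−1)/b = 26/6.9 ≈ 3.768.

λ̂_MAP = 3.768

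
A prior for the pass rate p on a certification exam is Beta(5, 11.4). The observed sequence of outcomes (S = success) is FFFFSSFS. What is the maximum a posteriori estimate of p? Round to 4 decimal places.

p̂_MAP = 0.3125

Prior: Beta(5, 11.4).
Data: 3 successes in 8 trials (from the sequence). The binomial likelihood contributes p^3(1−p)^5, so the posterior is Beta(5+3, 11.4+5) = Beta(8, 16.4).
For Beta(a, b) with a, b > 1 the mode is (a−1)/(a+b−2) = 7/22.4 ≈ 0.3125.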